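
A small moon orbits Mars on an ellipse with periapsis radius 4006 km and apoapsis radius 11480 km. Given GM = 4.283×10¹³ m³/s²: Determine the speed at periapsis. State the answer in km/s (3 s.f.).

Semi-major axis a = (r_p + r_a)/2 = 7743.0 km = 7.743×10⁶ m.
Vis-viva: v² = μ(2/r − 1/a) = 4.283×10¹³ × (4.993×10⁻⁷ − 1.291×10⁻⁷) = 1.585×10⁷ m²/s².
v = 3981 m/s = 3.981 km/s.

v ≈ 3.98 km/s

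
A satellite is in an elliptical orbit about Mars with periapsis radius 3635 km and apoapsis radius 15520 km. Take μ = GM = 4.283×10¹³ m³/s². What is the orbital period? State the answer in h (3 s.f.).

Semi-major axis a = (r_p + r_a)/2 = (3635.0 + 15520)/2 = 9577.5 km = 9.578×10⁶ m.
By Kepler's third law T = 2π√(a³/μ) = 2π × 4.529×10³ = 2.846×10⁴ s.
= 7.905 h.

T ≈ 7.90 h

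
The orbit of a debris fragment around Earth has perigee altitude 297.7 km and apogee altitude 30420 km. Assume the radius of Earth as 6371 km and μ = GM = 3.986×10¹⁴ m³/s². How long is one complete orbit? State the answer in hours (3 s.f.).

r_p = 6371 + 297.7 = 6668.7 km = 6.6687×10⁶ m.
r_a = 6371 + 30420 = 36791 km = 3.6791×10⁷ m.
Semi-major axis a = (r_p + r_a)/2 = (6668.7 + 36791)/2 = 21730 km = 2.173×10⁷ m.
By Kepler's third law T = 2π√(a³/μ) = 2π × 5.074×10³ = 3.188×10⁴ s.
= 8.855 hours.

T ≈ 8.86 hours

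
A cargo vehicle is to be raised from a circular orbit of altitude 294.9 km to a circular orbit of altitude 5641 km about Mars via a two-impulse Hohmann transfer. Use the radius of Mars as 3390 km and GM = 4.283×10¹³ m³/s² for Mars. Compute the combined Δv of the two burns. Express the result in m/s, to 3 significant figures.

r₁ = 3390 + 294.9 = 3684.9 km = 3.6849×10⁶ m.
r₂ = 3390 + 5641 = 9031.0 km = 9.0310×10⁶ m.
Transfer ellipse a_t = (r₁ + r₂)/2 = 6.358×10⁶ m.
At r₁: circular v_c1 = √(μ/r₁) = 3409 m/s; transfer-periapsis v_p = √[μ(2/r₁ − 1/a_t)] = 4063 m/s.
Δv₁ = v_p − v_c1 = 654.0 m/s.
At r₂: circular v_c2 = √(μ/r₂) = 2178 m/s; transfer-apoapsis v_a = √[μ(2/r₂ − 1/a_t)] = 1658 m/s.
Δv₂ = v_c2 − v_a = 519.8 m/s.
Total Δv = Δv₁ + Δv₂ = 1174 m/s.

Δv_total ≈ 1170 m/s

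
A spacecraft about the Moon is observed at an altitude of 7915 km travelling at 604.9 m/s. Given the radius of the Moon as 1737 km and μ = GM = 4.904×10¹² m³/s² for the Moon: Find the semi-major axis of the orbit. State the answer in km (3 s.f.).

r = 1737 + 7915 = 9652.0 km = 9.652×10⁶ m.
Specific orbital energy ε = v²/2 − μ/r = (604.9)²/2 − 4.904×10¹²/9.652×10⁶ = -3.251×10⁵ J/kg.
Since ε = −μ/(2a), a = −μ/(2ε) = 7.542×10⁶ m = 7541.6 km.

a ≈ 7540 km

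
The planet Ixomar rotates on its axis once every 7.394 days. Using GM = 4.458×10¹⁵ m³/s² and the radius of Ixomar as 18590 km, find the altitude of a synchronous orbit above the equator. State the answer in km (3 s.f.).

T = 7.394 days = 6.388×10⁵ s.
A synchronous orbit has period T, so by Kepler's third law a = (μT²/4π²)^(1/3).
μT²/4π² = 4.458×10¹⁵ × (6.388×10⁵)² / 39.48 = 4.609×10²⁵ m³.
a = 3.585×10⁸ m = 3.5853×10⁵ km.
Altitude h = a − R = 3.5853×10⁵ − 18590 = 3.3994×10⁵ km.

h_sync ≈ 3.40×10⁵ km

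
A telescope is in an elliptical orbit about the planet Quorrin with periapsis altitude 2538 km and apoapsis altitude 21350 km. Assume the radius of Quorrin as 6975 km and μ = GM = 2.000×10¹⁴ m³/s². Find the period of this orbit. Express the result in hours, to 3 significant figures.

r_p = 6975 + 2538 = 9513.0 km = 9.5130×10⁶ m.
r_a = 6975 + 21350 = 28325 km = 2.8325×10⁷ m.
Semi-major axis a = (r_p + r_a)/2 = (9513.0 + 28325)/2 = 18919 km = 1.892×10⁷ m.
By Kepler's third law T = 2π√(a³/μ) = 2π × 5.819×10³ = 3.656×10⁴ s.
= 10.16 hours.

T ≈ 10.2 hours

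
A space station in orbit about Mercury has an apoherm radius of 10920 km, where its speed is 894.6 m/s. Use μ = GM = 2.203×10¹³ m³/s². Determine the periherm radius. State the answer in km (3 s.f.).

periherm radius ≈ 2700 km

r_a = 1.092×10⁷ m.
Specific energy ε = v²/2 − μ/r = -1.617×10⁶ J/kg, so a = −μ/(2ε) = 6.811×10⁶ m.
The apsides satisfy r_p + r_a = 2a, so the periherm radius is 2a − r_a = 2.702×10⁶ m = 2701.9 km.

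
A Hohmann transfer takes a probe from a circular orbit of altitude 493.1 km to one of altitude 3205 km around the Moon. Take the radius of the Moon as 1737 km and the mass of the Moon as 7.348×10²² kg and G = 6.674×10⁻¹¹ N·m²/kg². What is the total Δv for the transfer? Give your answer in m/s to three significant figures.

μ = GM = 6.674×10⁻¹¹ × 7.348×10²² = 4.904×10¹² m³/s².
r₁ = 1737 + 493.1 = 2230.1 km = 2.2301×10⁶ m.
r₂ = 1737 + 3205 = 4942.0 km = 4.9420×10⁶ m.
Transfer ellipse a_t = (r₁ + r₂)/2 = 3.586×10⁶ m.
At r₁: circular v_c1 = √(μ/r₁) = 1483 m/s; transfer-perilune v_p = √[μ(2/r₁ − 1/a_t)] = 1741 m/s.
Δv₁ = v_p − v_c1 = 257.9 m/s.
At r₂: circular v_c2 = √(μ/r₂) = 996.2 m/s; transfer-apolune v_a = √[μ(2/r₂ − 1/a_t)] = 785.6 m/s.
Δv₂ = v_c2 − v_a = 210.6 m/s.
Total Δv = Δv₁ + Δv₂ = 468.5 m/s.

Δv_total ≈ 469 m/s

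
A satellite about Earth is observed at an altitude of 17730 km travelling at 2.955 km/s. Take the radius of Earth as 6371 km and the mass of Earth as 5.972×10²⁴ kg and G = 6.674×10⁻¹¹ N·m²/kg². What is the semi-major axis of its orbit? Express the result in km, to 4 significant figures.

a ≈ 16370 km

μ = GM = 6.674×10⁻¹¹ × 5.972×10²⁴ = 3.986×10¹⁴ m³/s².
r = 6371 + 17730 = 24101 km = 2.410×10⁷ m.
Vis-viva rearranged: 1/a = 2/r − v²/μ = 8.298×10⁻⁸ − 2.191×10⁻⁸ = 6.108×10⁻⁸ m⁻¹.
a = 1.637×10⁷ m = 16373 km.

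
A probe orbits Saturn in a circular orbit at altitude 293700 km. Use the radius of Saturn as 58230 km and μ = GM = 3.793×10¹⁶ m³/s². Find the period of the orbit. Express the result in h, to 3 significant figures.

r = 58230 + 293700 = 351930 km = 3.5193×10⁸ m.
Kepler's third law: T = 2π√(r³/μ) = 2π√((3.519×10⁸)³ / 3.793×10¹⁶).
r³/μ = 1.149×10⁹ s², so T = 2π × 3.390×10⁴ = 2.130×10⁵ s.
Converting: 2.130×10⁵ s ÷ 3600 = 59.17 h.

T ≈ 59.2 h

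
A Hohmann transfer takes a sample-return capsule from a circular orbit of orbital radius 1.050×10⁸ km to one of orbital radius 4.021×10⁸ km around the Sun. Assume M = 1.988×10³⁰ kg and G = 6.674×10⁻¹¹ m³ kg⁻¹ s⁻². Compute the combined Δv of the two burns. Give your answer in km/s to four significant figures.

μ = GM = 6.674×10⁻¹¹ × 1.988×10³⁰ = 1.327×10²⁰ m³/s².
r₁ = 1.050×10⁸ km = 1.050×10¹¹ m.
r₂ = 4.021×10⁸ km = 4.021×10¹¹ m.
Transfer ellipse a_t = (r₁ + r₂)/2 = 2.536×10¹¹ m.
At r₁: circular v_c1 = √(μ/r₁) = 35550 m/s; transfer-perihelion v_p = √[μ(2/r₁ − 1/a_t)] = 44770 m/s.
Δv₁ = v_p − v_c1 = 9218 m/s.
At r₂: circular v_c2 = √(μ/r₂) = 18160 m/s; transfer-aphelion v_a = √[μ(2/r₂ − 1/a_t)] = 11690 m/s.
Δv₂ = v_c2 − v_a = 6475 m/s.
Total Δv = Δv₁ + Δv₂ = 15690 m/s = 15.69 km/s.

Δv_total ≈ 15.69 km/s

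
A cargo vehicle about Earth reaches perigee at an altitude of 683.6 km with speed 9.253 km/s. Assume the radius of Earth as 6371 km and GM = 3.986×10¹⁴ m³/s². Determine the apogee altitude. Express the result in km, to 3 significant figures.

r_p = 6371 + 683.6 = 7054.6 km = 7.055×10⁶ m.
Specific energy ε = v²/2 − μ/r = -1.369×10⁷ J/kg, so a = −μ/(2ε) = 1.455×10⁷ m.
The apsides satisfy r_p + r_a = 2a, so the apogee radius is 2a − r_p = 2.205×10⁷ m = 22055 km.
Apogee altitude = 22055 − 6371 = 15684 km.

apogee altitude ≈ 15700 km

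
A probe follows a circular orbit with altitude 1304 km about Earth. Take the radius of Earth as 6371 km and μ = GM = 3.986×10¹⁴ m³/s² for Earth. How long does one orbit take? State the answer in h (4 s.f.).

T ≈ 1.859 h

r = 6371 + 1304 = 7675.0 km = 7.6750×10⁶ m.
Kepler's third law: T = 2π√(r³/μ) = 2π√((7.675×10⁶)³ / 3.986×10¹⁴).
r³/μ = 1.134×10⁶ s², so T = 2π × 1.065×10³ = 6.692×10³ s.
Converting: 6.692×10³ s ÷ 3600 = 1.859 h.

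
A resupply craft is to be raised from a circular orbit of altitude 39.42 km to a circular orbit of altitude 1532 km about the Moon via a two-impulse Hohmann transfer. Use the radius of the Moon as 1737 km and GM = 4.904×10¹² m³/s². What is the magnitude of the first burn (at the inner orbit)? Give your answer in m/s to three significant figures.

r₁ = 1737 + 39.42 = 1776.4 km = 1.7764×10⁶ m.
r₂ = 1737 + 1532 = 3269.0 km = 3.2690×10⁶ m.
Transfer ellipse a_t = (r₁ + r₂)/2 = 2.523×10⁶ m.
At r₁: circular v_c1 = √(μ/r₁) = 1662 m/s; transfer-perilune v_p = √[μ(2/r₁ − 1/a_t)] = 1891 m/s.
Δv₁ = v_p − v_c1 = 229.9 m/s.

Δv ≈ 230 m/s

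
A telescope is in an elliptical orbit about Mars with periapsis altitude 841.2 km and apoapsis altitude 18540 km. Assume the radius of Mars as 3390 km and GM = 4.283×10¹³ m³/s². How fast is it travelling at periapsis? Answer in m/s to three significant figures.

v ≈ 4120 m/s

r_p = 3390 + 841.2 = 4231.2 km = 4.2312×10⁶ m.
r_a = 3390 + 18540 = 21930 km = 2.1930×10⁷ m.
Semi-major axis a = (r_p + r_a)/2 = 13081 km = 1.308×10⁷ m.
Vis-viva: v² = μ(2/r − 1/a) = 4.283×10¹³ × (4.727×10⁻⁷ − 7.645×10⁻⁸) = 1.697×10⁷ m²/s².
v = 4120 m/s.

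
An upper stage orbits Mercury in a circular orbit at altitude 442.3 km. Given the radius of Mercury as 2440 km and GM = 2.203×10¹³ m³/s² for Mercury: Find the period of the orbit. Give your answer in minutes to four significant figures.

r = 2440 + 442.3 = 2882.3 km = 2.8823×10⁶ m.
Kepler's third law: T = 2π√(r³/μ) = 2π√((2.882×10⁶)³ / 2.203×10¹³).
r³/μ = 1.087×10⁶ s², so T = 2π × 1.043×10³ = 6.551×10³ s.
Converting: 6.551×10³ s ÷ 60.00 = 109.2 minutes.

T ≈ 109.2 minutes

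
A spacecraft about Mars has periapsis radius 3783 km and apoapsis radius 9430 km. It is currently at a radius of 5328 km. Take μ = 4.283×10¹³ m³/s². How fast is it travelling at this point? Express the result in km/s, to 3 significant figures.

Semi-major axis a = (r_p + r_a)/2 = 6606.5 km = 6.606×10⁶ m.
Vis-viva: v² = μ(2/r − 1/a) = 4.283×10¹³ × (3.754×10⁻⁷ − 1.514×10⁻⁷) = 9.594×10⁶ m²/s².
v = 3097 m/s = 3.097 km/s.

v ≈ 3.10 km/s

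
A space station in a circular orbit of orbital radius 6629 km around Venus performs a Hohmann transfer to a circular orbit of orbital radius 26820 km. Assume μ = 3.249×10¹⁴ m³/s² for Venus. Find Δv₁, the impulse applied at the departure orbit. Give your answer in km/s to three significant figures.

r₁ = 6629 km = 6.629×10⁶ m.
r₂ = 26820 km = 2.682×10⁷ m.
Transfer ellipse a_t = (r₁ + r₂)/2 = 1.672×10⁷ m.
At r₁: circular v_c1 = √(μ/r₁) = 7001 m/s; transfer-periapsis v_p = √[μ(2/r₁ − 1/a_t)] = 8866 m/s.
Δv₁ = v_p − v_c1 = 1865 m/s.
= 1.865 km/s.

Δv ≈ 1.86 km/s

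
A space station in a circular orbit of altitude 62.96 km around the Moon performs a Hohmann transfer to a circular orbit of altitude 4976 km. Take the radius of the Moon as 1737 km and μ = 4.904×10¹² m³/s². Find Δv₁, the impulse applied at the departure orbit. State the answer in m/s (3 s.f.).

Δv ≈ 422 m/s

r₁ = 1737 + 62.96 = 1800.0 km = 1.8000×10⁶ m.
r₂ = 1737 + 4976 = 6713.0 km = 6.7130×10⁶ m.
Transfer ellipse a_t = (r₁ + r₂)/2 = 4.256×10⁶ m.
At r₁: circular v_c1 = √(μ/r₁) = 1651 m/s; transfer-perilune v_p = √[μ(2/r₁ − 1/a_t)] = 2073 m/s.
Δv₁ = v_p − v_c1 = 422.3 m/s.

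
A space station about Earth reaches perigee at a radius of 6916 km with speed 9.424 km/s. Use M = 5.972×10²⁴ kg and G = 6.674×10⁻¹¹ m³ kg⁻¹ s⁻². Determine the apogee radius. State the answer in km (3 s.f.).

μ = GM = 6.674×10⁻¹¹ × 5.972×10²⁴ = 3.986×10¹⁴ m³/s².
r_p = 6.916×10⁶ m.
Specific energy ε = v²/2 − μ/r = -1.322×10⁷ J/kg, so a = −μ/(2ε) = 1.507×10⁷ m.
The apsides satisfy r_p + r_a = 2a, so the apogee radius is 2a − r_p = 2.322×10⁷ m = 23223 km.

apogee radius ≈ 23200 km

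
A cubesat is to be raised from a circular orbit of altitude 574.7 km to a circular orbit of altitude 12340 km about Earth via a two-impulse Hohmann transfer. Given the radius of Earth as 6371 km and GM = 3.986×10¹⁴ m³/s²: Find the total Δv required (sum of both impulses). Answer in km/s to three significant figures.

Δv_total ≈ 2.79 km/s

r₁ = 6371 + 574.7 = 6945.7 km = 6.9457×10⁶ m.
r₂ = 6371 + 12340 = 18711 km = 1.8711×10⁷ m.
Transfer ellipse a_t = (r₁ + r₂)/2 = 1.283×10⁷ m.
At r₁: circular v_c1 = √(μ/r₁) = 7575 m/s; transfer-perigee v_p = √[μ(2/r₁ − 1/a_t)] = 9149 m/s.
Δv₁ = v_p − v_c1 = 1574 m/s.
At r₂: circular v_c2 = √(μ/r₂) = 4616 m/s; transfer-apogee v_a = √[μ(2/r₂ − 1/a_t)] = 3396 m/s.
Δv₂ = v_c2 − v_a = 1219 m/s.
Total Δv = Δv₁ + Δv₂ = 2793 m/s = 2.793 km/s.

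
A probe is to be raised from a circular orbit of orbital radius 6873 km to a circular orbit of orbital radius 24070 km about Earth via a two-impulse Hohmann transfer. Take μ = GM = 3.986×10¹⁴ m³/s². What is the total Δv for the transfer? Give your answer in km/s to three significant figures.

r₁ = 6873 km = 6.873×10⁶ m.
r₂ = 24070 km = 2.407×10⁷ m.
Transfer ellipse a_t = (r₁ + r₂)/2 = 1.547×10⁷ m.
At r₁: circular v_c1 = √(μ/r₁) = 7615 m/s; transfer-perigee v_p = √[μ(2/r₁ − 1/a_t)] = 9499 m/s.
Δv₁ = v_p − v_c1 = 1883 m/s.
At r₂: circular v_c2 = √(μ/r₂) = 4069 m/s; transfer-apogee v_a = √[μ(2/r₂ − 1/a_t)] = 2712 m/s.
Δv₂ = v_c2 − v_a = 1357 m/s.
Total Δv = Δv₁ + Δv₂ = 3240 m/s = 3.240 km/s.

Δv_total ≈ 3.24 km/s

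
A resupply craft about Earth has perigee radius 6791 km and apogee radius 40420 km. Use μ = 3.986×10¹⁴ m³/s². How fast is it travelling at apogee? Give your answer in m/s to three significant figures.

v ≈ 1680 m/s

Semi-major axis a = (r_p + r_a)/2 = 23606 km = 2.361×10⁷ m.
Vis-viva: v² = μ(2/r − 1/a) = 3.986×10¹⁴ × (4.948×10⁻⁸ − 4.236×10⁻⁸) = 2.837×10⁶ m²/s².
v = 1684 m/s.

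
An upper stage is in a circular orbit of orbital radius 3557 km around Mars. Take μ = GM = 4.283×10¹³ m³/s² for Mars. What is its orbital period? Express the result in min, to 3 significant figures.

T ≈ 107 min

r = 3557 km = 3.557×10⁶ m.
Kepler's third law: T = 2π√(r³/μ) = 2π√((3.557×10⁶)³ / 4.283×10¹³).
r³/μ = 1.051×10⁶ s², so T = 2π × 1.025×10³ = 6.441×10³ s.
Converting: 6.441×10³ s ÷ 60.00 = 107.3 min.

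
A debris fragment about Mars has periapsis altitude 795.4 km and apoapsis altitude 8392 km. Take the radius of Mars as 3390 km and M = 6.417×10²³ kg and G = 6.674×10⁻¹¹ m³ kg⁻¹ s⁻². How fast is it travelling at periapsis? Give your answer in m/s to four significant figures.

v ≈ 3886 m/s

μ = GM = 6.674×10⁻¹¹ × 6.417×10²³ = 4.283×10¹³ m³/s².
r_p = 3390 + 795.4 = 4185.4 km = 4.1854×10⁶ m.
r_a = 3390 + 8392 = 11782 km = 1.1782×10⁷ m.
Semi-major axis a = (r_p + r_a)/2 = 7983.7 km = 7.984×10⁶ m.
Vis-viva: v² = μ(2/r − 1/a) = 4.283×10¹³ × (4.779×10⁻⁷ − 1.253×10⁻⁷) = 1.510×10⁷ m²/s².
v = 3886 m/s.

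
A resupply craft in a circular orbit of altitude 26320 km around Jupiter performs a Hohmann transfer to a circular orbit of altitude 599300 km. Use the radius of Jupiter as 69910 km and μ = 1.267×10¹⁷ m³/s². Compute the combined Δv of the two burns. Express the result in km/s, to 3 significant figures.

r₁ = 69910 + 26320 = 96230 km = 9.6230×10⁷ m.
r₂ = 69910 + 599300 = 669210 km = 6.6921×10⁸ m.
Transfer ellipse a_t = (r₁ + r₂)/2 = 3.827×10⁸ m.
At r₁: circular v_c1 = √(μ/r₁) = 36290 m/s; transfer-perijove v_p = √[μ(2/r₁ − 1/a_t)] = 47980 m/s.
Δv₁ = v_p − v_c1 = 11700 m/s.
At r₂: circular v_c2 = √(μ/r₂) = 13760 m/s; transfer-apojove v_a = √[μ(2/r₂ − 1/a_t)] = 6900 m/s.
Δv₂ = v_c2 − v_a = 6860 m/s.
Total Δv = Δv₁ + Δv₂ = 18560 m/s = 18.56 km/s.

Δv_total ≈ 18.6 km/s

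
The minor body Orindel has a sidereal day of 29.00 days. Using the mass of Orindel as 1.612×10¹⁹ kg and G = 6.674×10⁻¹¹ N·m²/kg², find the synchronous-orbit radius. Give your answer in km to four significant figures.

r_sync ≈ 5551 km

μ = GM = 6.674×10⁻¹¹ × 1.612×10¹⁹ = 1.076×10⁹ m³/s².
T = 29.00 days = 2.506×10⁶ s.
A synchronous orbit has period T, so by Kepler's third law a = (μT²/4π²)^(1/3).
μT²/4π² = 1.076×10⁹ × (2.506×10⁶)² / 39.48 = 1.711×10²⁰ m³.
a = 5.551×10⁶ m = 5551.4 km.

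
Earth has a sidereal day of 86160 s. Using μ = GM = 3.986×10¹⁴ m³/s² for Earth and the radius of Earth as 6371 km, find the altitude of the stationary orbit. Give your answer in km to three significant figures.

A synchronous orbit has period T, so by Kepler's third law a = (μT²/4π²)^(1/3).
μT²/4π² = 3.986×10¹⁴ × (8.616×10⁴)² / 39.48 = 7.495×10²² m³.
a = 4.216×10⁷ m = 42163 km.
Altitude h = a − R = 42163 − 6371 = 35792 km.

h_sync ≈ 35800 km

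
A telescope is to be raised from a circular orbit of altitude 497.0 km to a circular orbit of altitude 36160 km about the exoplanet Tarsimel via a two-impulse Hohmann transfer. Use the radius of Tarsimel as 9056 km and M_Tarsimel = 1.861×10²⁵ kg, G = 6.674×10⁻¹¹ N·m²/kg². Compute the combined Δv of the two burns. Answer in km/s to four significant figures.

μ = GM = 6.674×10⁻¹¹ × 1.861×10²⁵ = 1.242×10¹⁵ m³/s².
r₁ = 9056 + 497.0 = 9553.0 km = 9.5530×10⁶ m.
r₂ = 9056 + 36160 = 45216 km = 4.5216×10⁷ m.
Transfer ellipse a_t = (r₁ + r₂)/2 = 2.738×10⁷ m.
At r₁: circular v_c1 = √(μ/r₁) = 11400 m/s; transfer-periapsis v_p = √[μ(2/r₁ − 1/a_t)] = 14650 m/s.
Δv₁ = v_p − v_c1 = 3249 m/s.
At r₂: circular v_c2 = √(μ/r₂) = 5241 m/s; transfer-apoapsis v_a = √[μ(2/r₂ − 1/a_t)] = 3096 m/s.
Δv₂ = v_c2 − v_a = 2146 m/s.
Total Δv = Δv₁ + Δv₂ = 5395 m/s = 5.395 km/s.

Δv_total ≈ 5.395 km/s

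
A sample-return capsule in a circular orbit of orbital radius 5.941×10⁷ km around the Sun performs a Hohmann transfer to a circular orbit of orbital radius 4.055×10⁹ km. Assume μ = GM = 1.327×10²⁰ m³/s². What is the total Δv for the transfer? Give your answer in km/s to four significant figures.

r₁ = 5.941×10⁷ km = 5.941×10¹⁰ m.
r₂ = 4.055×10⁹ km = 4.055×10¹² m.
Transfer ellipse a_t = (r₁ + r₂)/2 = 2.057×10¹² m.
At r₁: circular v_c1 = √(μ/r₁) = 47260 m/s; transfer-perihelion v_p = √[μ(2/r₁ − 1/a_t)] = 66350 m/s.
Δv₁ = v_p − v_c1 = 19090 m/s.
At r₂: circular v_c2 = √(μ/r₂) = 5721 m/s; transfer-aphelion v_a = √[μ(2/r₂ − 1/a_t)] = 972.1 m/s.
Δv₂ = v_c2 − v_a = 4748 m/s.
Total Δv = Δv₁ + Δv₂ = 23840 m/s = 23.84 km/s.

Δv_total ≈ 23.84 km/s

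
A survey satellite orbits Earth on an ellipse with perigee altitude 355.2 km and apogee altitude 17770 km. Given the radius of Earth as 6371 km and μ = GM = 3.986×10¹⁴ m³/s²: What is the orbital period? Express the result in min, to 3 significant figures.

T ≈ 318 min

r_p = 6371 + 355.2 = 6726.2 km = 6.7262×10⁶ m.
r_a = 6371 + 17770 = 24141 km = 2.4141×10⁷ m.
Semi-major axis a = (r_p + r_a)/2 = (6726.2 + 24141)/2 = 15434 km = 1.543×10⁷ m.
By Kepler's third law T = 2π√(a³/μ) = 2π × 3.037×10³ = 1.908×10⁴ s.
= 318.0 min.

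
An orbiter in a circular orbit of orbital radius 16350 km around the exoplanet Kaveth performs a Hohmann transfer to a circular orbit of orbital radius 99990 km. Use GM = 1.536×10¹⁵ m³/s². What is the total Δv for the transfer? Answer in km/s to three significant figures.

Δv_total ≈ 4.86 km/s

r₁ = 16350 km = 1.635×10⁷ m.
r₂ = 99990 km = 9.999×10⁷ m.
Transfer ellipse a_t = (r₁ + r₂)/2 = 5.817×10⁷ m.
At r₁: circular v_c1 = √(μ/r₁) = 9693 m/s; transfer-periapsis v_p = √[μ(2/r₁ − 1/a_t)] = 12710 m/s.
Δv₁ = v_p − v_c1 = 3015 m/s.
At r₂: circular v_c2 = √(μ/r₂) = 3919 m/s; transfer-apoapsis v_a = √[μ(2/r₂ − 1/a_t)] = 2078 m/s.
Δv₂ = v_c2 − v_a = 1841 m/s.
Total Δv = Δv₁ + Δv₂ = 4857 m/s = 4.857 km/s.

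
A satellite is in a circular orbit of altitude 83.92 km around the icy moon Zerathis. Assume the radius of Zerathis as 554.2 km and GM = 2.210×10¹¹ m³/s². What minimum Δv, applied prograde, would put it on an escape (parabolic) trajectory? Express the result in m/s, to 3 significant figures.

r = 554.2 + 83.92 = 638.12 km = 6.3812×10⁵ m.
Circular speed v_c = √(μ/r) = 588.5 m/s.
Escape speed v_esc = √(2μ/r) = √2 × v_c = 832.3 m/s.
Δv = v_esc − v_c = 243.8 m/s.

Δv ≈ 244 m/s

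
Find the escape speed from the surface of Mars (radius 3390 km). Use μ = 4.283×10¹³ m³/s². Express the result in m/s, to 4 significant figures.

v_esc ≈ 5027 m/s

r = R = 3.390×10⁶ m.
Escape speed v_esc = √(2μ/r) = √(2 × 4.283×10¹³ / 3.390×10⁶) = √(2.527×10⁷) = 5027 m/s.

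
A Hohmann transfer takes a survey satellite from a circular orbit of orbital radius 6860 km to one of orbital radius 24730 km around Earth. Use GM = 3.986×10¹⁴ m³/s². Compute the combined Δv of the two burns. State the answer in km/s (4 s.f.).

r₁ = 6860 km = 6.860×10⁶ m.
r₂ = 24730 km = 2.473×10⁷ m.
Transfer ellipse a_t = (r₁ + r₂)/2 = 1.580×10⁷ m.
At r₁: circular v_c1 = √(μ/r₁) = 7623 m/s; transfer-perigee v_p = √[μ(2/r₁ − 1/a_t)] = 9538 m/s.
Δv₁ = v_p − v_c1 = 1915 m/s.
At r₂: circular v_c2 = √(μ/r₂) = 4015 m/s; transfer-apogee v_a = √[μ(2/r₂ − 1/a_t)] = 2646 m/s.
Δv₂ = v_c2 − v_a = 1369 m/s.
Total Δv = Δv₁ + Δv₂ = 3284 m/s = 3.284 km/s.

Δv_total ≈ 3.284 km/s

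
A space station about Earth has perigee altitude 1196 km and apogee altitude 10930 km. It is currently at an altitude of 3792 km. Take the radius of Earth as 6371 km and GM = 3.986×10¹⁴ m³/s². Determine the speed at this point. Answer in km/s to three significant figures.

v ≈ 6.81 km/s

r_p = 6371 + 1196 = 7567.0 km = 7.5670×10⁶ m.
r_a = 6371 + 10930 = 17301 km = 1.7301×10⁷ m.
r = 6371 + 3792 = 10163 km = 1.016×10⁷ m.
Semi-major axis a = (r_p + r_a)/2 = 12434 km = 1.243×10⁷ m.
Vis-viva: v² = μ(2/r − 1/a) = 3.986×10¹⁴ × (1.968×10⁻⁷ − 8.042×10⁻⁸) = 4.638×10⁷ m²/s².
v = 6811 m/s = 6.811 km/s.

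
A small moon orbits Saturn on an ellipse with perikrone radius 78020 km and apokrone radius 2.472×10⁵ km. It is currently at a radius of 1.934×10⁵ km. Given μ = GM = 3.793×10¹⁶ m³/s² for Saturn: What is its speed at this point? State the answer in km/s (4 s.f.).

v ≈ 12.61 km/s

Semi-major axis a = (r_p + r_a)/2 = 1.6261×10⁵ km = 1.626×10⁸ m.
Vis-viva: v² = μ(2/r − 1/a) = 3.793×10¹⁶ × (1.034×10⁻⁸ − 6.150×10⁻⁹) = 1.590×10⁸ m²/s².
v = 12610 m/s = 12.61 km/s.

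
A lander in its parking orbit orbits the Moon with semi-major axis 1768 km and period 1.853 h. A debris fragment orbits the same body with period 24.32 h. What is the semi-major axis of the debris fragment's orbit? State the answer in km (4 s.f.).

Kepler's third law: a³ ∝ T², so a₂ = a₁ (T₂/T₁)^(2/3).
T₂/T₁ = 13.12, (T₂/T₁)^(2/3) = 5.564.
a₂ = 1768 × 5.564 = 9837 km.

a₂ ≈ 9837 km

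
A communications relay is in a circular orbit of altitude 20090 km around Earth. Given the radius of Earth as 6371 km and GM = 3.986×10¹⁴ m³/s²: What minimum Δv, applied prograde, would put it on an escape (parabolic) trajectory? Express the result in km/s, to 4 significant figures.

Δv ≈ 1.608 km/s

r = 6371 + 20090 = 26461 km = 2.6461×10⁷ m.
Circular speed v_c = √(μ/r) = 3881 m/s.
Escape speed v_esc = √(2μ/r) = √2 × v_c = 5489 m/s.
Δv = v_esc − v_c = 1608 m/s = 1.608 km/s.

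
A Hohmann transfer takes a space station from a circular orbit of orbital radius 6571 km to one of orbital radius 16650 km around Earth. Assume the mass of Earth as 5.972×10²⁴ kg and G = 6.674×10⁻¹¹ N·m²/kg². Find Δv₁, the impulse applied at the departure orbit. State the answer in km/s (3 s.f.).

μ = GM = 6.674×10⁻¹¹ × 5.972×10²⁴ = 3.986×10¹⁴ m³/s².
r₁ = 6571 km = 6.571×10⁶ m.
r₂ = 16650 km = 1.665×10⁷ m.
Transfer ellipse a_t = (r₁ + r₂)/2 = 1.161×10⁷ m.
At r₁: circular v_c1 = √(μ/r₁) = 7788 m/s; transfer-perigee v_p = √[μ(2/r₁ − 1/a_t)] = 9327 m/s.
Δv₁ = v_p − v_c1 = 1538 m/s.
= 1.538 km/s.

Δv ≈ 1.54 km/s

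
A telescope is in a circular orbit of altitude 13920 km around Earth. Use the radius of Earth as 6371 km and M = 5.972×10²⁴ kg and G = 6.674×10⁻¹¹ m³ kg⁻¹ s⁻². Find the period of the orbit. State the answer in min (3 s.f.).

T ≈ 479 min

μ = GM = 6.674×10⁻¹¹ × 5.972×10²⁴ = 3.986×10¹⁴ m³/s².
r = 6371 + 13920 = 20291 km = 2.0291×10⁷ m.
Kepler's third law: T = 2π√(r³/μ) = 2π√((2.029×10⁷)³ / 3.986×10¹⁴).
r³/μ = 2.096×10⁷ s², so T = 2π × 4.578×10³ = 2.877×10⁴ s.
Converting: 2.877×10⁴ s ÷ 60.00 = 479.4 min.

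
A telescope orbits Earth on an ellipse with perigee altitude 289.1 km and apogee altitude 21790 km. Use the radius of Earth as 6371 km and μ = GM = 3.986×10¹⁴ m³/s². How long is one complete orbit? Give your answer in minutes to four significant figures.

r_p = 6371 + 289.1 = 6660.1 km = 6.6601×10⁶ m.
r_a = 6371 + 21790 = 28161 km = 2.8161×10⁷ m.
Semi-major axis a = (r_p + r_a)/2 = (6660.1 + 28161)/2 = 17411 km = 1.741×10⁷ m.
By Kepler's third law T = 2π√(a³/μ) = 2π × 3.639×10³ = 2.286×10⁴ s.
= 381.0 minutes.

T ≈ 381.0 minutes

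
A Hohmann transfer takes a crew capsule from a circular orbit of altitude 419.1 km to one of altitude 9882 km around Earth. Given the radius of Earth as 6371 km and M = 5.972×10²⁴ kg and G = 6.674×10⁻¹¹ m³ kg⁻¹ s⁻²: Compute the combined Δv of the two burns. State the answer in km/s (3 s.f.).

μ = GM = 6.674×10⁻¹¹ × 5.972×10²⁴ = 3.986×10¹⁴ m³/s².
r₁ = 6371 + 419.1 = 6790.1 km = 6.7901×10⁶ m.
r₂ = 6371 + 9882 = 16253 km = 1.6253×10⁷ m.
Transfer ellipse a_t = (r₁ + r₂)/2 = 1.152×10⁷ m.
At r₁: circular v_c1 = √(μ/r₁) = 7662 m/s; transfer-perigee v_p = √[μ(2/r₁ − 1/a_t)] = 9100 m/s.
Δv₁ = v_p − v_c1 = 1438 m/s.
At r₂: circular v_c2 = √(μ/r₂) = 4952 m/s; transfer-apogee v_a = √[μ(2/r₂ − 1/a_t)] = 3802 m/s.
Δv₂ = v_c2 − v_a = 1150 m/s.
Total Δv = Δv₁ + Δv₂ = 2589 m/s = 2.589 km/s.

Δv_total ≈ 2.59 km/s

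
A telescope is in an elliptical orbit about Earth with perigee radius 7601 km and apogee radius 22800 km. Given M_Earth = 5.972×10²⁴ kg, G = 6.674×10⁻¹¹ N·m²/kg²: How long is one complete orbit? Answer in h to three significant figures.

μ = GM = 6.674×10⁻¹¹ × 5.972×10²⁴ = 3.986×10¹⁴ m³/s².
Semi-major axis a = (r_p + r_a)/2 = (7601.0 + 22800)/2 = 15200 km = 1.520×10⁷ m.
By Kepler's third law T = 2π√(a³/μ) = 2π × 2.968×10³ = 1.865×10⁴ s.
= 5.181 h.

T ≈ 5.18 h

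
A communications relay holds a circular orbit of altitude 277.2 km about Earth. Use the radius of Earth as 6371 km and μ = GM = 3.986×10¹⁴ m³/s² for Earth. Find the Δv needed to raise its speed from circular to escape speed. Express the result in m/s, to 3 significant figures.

r = 6371 + 277.2 = 6648.2 km = 6.6482×10⁶ m.
Circular speed v_c = √(μ/r) = 7743 m/s.
Escape speed v_esc = √(2μ/r) = √2 × v_c = 10950 m/s.
Δv = v_esc − v_c = 3207 m/s.

Δv ≈ 3210 m/s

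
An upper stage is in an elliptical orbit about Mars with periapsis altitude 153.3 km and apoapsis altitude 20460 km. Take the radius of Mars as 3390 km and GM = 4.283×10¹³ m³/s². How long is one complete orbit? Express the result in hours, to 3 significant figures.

r_p = 3390 + 153.3 = 3543.3 km = 3.5433×10⁶ m.
r_a = 3390 + 20460 = 23850 km = 2.3850×10⁷ m.
Semi-major axis a = (r_p + r_a)/2 = (3543.3 + 23850)/2 = 13697 km = 1.370×10⁷ m.
By Kepler's third law T = 2π√(a³/μ) = 2π × 7.745×10³ = 4.867×10⁴ s.
= 13.52 hours.

T ≈ 13.5 hours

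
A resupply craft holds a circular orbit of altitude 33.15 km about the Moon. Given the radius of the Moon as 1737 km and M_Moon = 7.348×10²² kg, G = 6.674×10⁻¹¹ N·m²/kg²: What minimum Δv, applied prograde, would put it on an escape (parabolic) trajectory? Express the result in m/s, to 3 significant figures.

μ = GM = 6.674×10⁻¹¹ × 7.348×10²² = 4.904×10¹² m³/s².
r = 1737 + 33.15 = 1770.2 km = 1.7702×10⁶ m.
Circular speed v_c = √(μ/r) = 1664 m/s.
Escape speed v_esc = √(2μ/r) = √2 × v_c = 2354 m/s.
Δv = v_esc − v_c = 689.4 m/s.

Δv ≈ 689 m/s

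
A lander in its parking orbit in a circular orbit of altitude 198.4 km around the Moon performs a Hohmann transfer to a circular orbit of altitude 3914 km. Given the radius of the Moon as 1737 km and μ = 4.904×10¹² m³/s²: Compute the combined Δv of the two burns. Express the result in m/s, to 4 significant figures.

Δv_total ≈ 617.2 m/s

r₁ = 1737 + 198.4 = 1935.4 km = 1.9354×10⁶ m.
r₂ = 1737 + 3914 = 5651.0 km = 5.6510×10⁶ m.
Transfer ellipse a_t = (r₁ + r₂)/2 = 3.793×10⁶ m.
At r₁: circular v_c1 = √(μ/r₁) = 1592 m/s; transfer-perilune v_p = √[μ(2/r₁ − 1/a_t)] = 1943 m/s.
Δv₁ = v_p − v_c1 = 351.1 m/s.
At r₂: circular v_c2 = √(μ/r₂) = 931.6 m/s; transfer-apolune v_a = √[μ(2/r₂ − 1/a_t)] = 665.4 m/s.
Δv₂ = v_c2 − v_a = 266.1 m/s.
Total Δv = Δv₁ + Δv₂ = 617.2 m/s.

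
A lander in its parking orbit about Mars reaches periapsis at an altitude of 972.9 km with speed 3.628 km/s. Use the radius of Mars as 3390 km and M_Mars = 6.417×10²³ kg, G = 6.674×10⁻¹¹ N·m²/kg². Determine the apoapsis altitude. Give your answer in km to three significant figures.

apoapsis altitude ≈ 5490 km

μ = GM = 6.674×10⁻¹¹ × 6.417×10²³ = 4.283×10¹³ m³/s².
r_p = 3390 + 972.9 = 4362.9 km = 4.363×10⁶ m.
Specific energy ε = v²/2 − μ/r = -3.235×10⁶ J/kg, so a = −μ/(2ε) = 6.619×10⁶ m.
The apsides satisfy r_p + r_a = 2a, so the apoapsis radius is 2a − r_p = 8.876×10⁶ m = 8875.8 km.
Apoapsis altitude = 8875.8 − 3390 = 5485.8 km.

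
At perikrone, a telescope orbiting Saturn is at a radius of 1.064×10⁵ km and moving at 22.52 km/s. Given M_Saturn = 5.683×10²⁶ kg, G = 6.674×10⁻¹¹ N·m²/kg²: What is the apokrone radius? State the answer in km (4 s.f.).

apokrone radius ≈ 2.622×10⁵ km

μ = GM = 6.674×10⁻¹¹ × 5.683×10²⁶ = 3.793×10¹⁶ m³/s².
r_p = 1.064×10⁸ m.
Specific energy ε = v²/2 − μ/r = -1.029×10⁸ J/kg, so a = −μ/(2ε) = 1.843×10⁸ m.
The apsides satisfy r_p + r_a = 2a, so the apokrone radius is 2a − r_p = 2.622×10⁸ m = 2.6222×10⁵ km.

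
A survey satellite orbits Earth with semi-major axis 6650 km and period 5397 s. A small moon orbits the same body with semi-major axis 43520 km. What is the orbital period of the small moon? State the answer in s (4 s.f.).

T₂ ≈ 90360 s

Kepler's third law: T² ∝ a³, so T₂ = T₁ (a₂/a₁)^(3/2).
a₂/a₁ = 6.544, (a₂/a₁)^(3/2) = 16.74.
T₂ = 5397 × 16.74 = 90360 s.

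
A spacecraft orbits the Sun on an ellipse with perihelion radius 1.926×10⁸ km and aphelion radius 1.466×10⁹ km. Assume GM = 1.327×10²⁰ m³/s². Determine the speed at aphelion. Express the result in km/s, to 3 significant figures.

v ≈ 4.59 km/s

Semi-major axis a = (r_p + r_a)/2 = 8.2930×10⁸ km = 8.293×10¹¹ m.
Vis-viva: v² = μ(2/r − 1/a) = 1.327×10²⁰ × (1.364×10⁻¹² − 1.206×10⁻¹²) = 2.102×10⁷ m²/s².
v = 4585 m/s = 4.585 km/s.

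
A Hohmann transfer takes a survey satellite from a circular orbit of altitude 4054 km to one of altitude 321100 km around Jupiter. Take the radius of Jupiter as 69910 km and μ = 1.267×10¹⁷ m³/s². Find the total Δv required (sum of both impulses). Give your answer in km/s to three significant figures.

Δv_total ≈ 20.1 km/s

r₁ = 69910 + 4054 = 73964 km = 7.3964×10⁷ m.
r₂ = 69910 + 321100 = 391010 km = 3.9101×10⁸ m.
Transfer ellipse a_t = (r₁ + r₂)/2 = 2.325×10⁸ m.
At r₁: circular v_c1 = √(μ/r₁) = 41390 m/s; transfer-perijove v_p = √[μ(2/r₁ − 1/a_t)] = 53680 m/s.
Δv₁ = v_p − v_c1 = 12290 m/s.
At r₂: circular v_c2 = √(μ/r₂) = 18000 m/s; transfer-apojove v_a = √[μ(2/r₂ − 1/a_t)] = 10150 m/s.
Δv₂ = v_c2 − v_a = 7848 m/s.
Total Δv = Δv₁ + Δv₂ = 20130 m/s = 20.13 km/s.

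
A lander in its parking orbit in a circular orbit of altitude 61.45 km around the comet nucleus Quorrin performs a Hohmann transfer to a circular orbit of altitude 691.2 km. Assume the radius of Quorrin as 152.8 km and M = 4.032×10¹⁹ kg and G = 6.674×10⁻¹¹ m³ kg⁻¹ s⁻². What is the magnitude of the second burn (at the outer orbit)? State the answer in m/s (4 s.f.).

Δv ≈ 20.53 m/s

μ = GM = 6.674×10⁻¹¹ × 4.032×10¹⁹ = 2.691×10⁹ m³/s².
r₁ = 152.8 + 61.45 = 214.25 km = 2.1425×10⁵ m.
r₂ = 152.8 + 691.2 = 844.00 km = 8.4400×10⁵ m.
Transfer ellipse a_t = (r₁ + r₂)/2 = 5.291×10⁵ m.
At r₁: circular v_c1 = √(μ/r₁) = 112.1 m/s; transfer-periapsis v_p = √[μ(2/r₁ − 1/a_t)] = 141.5 m/s.
At r₂: circular v_c2 = √(μ/r₂) = 56.47 m/s; transfer-apoapsis v_a = √[μ(2/r₂ − 1/a_t)] = 35.93 m/s.
Δv₂ = v_c2 − v_a = 20.53 m/s.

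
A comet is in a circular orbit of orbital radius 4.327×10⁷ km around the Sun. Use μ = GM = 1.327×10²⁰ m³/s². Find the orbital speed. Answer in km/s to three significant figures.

r = 4.327×10⁷ km = 4.327×10¹⁰ m.
For a circular orbit v = √(μ/r) = √(1.327×10²⁰ / 4.327×10¹⁰) = √(3.067×10⁹) = 55380 m/s.
That is 55.38 km/s.

v ≈ 55.4 km/s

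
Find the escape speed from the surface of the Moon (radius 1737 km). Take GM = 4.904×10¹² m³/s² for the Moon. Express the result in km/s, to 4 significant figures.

v_esc ≈ 2.376 km/s

r = R = 1.737×10⁶ m.
Escape speed v_esc = √(2μ/r) = √(2 × 4.904×10¹² / 1.737×10⁶) = √(5.647×10⁶) = 2376 m/s.
= 2.376 km/s.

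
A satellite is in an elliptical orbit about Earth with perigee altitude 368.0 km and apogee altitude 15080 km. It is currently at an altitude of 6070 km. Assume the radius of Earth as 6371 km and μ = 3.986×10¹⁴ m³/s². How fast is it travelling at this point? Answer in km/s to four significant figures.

r_p = 6371 + 368.0 = 6739.0 km = 6.7390×10⁶ m.
r_a = 6371 + 15080 = 21451 km = 2.1451×10⁷ m.
r = 6371 + 6070 = 12441 km = 1.244×10⁷ m.
Semi-major axis a = (r_p + r_a)/2 = 14095 km = 1.410×10⁷ m.
Vis-viva: v² = μ(2/r − 1/a) = 3.986×10¹⁴ × (1.608×10⁻⁷ − 7.095×10⁻⁸) = 3.580×10⁷ m²/s².
v = 5983 m/s = 5.983 km/s.

v ≈ 5.983 km/s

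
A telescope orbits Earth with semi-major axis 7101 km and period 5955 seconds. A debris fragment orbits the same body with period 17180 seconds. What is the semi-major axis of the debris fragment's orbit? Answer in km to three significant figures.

a₂ ≈ 14400 km

Kepler's third law: a³ ∝ T², so a₂ = a₁ (T₂/T₁)^(2/3).
T₂/T₁ = 2.885, (T₂/T₁)^(2/3) = 2.027.
a₂ = 7101 × 2.027 = 14390 km.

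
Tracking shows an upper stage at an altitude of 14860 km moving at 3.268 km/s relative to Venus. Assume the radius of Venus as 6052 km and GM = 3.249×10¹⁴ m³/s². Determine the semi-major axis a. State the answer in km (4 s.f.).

r = 6052 + 14860 = 20912 km = 2.091×10⁷ m.
Vis-viva rearranged: 1/a = 2/r − v²/μ = 9.564×10⁻⁸ − 3.287×10⁻⁸ = 6.277×10⁻⁸ m⁻¹.
a = 1.593×10⁷ m = 15932 km.

a ≈ 15930 km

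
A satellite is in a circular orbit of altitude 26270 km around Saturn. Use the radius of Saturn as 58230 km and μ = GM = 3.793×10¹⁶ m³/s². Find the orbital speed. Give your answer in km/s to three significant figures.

v ≈ 21.2 km/s

r = 58230 + 26270 = 84500 km = 8.4500×10⁷ m.
For a circular orbit v = √(μ/r) = √(3.793×10¹⁶ / 8.450×10⁷) = √(4.489×10⁸) = 21190 m/s.
That is 21.19 km/s.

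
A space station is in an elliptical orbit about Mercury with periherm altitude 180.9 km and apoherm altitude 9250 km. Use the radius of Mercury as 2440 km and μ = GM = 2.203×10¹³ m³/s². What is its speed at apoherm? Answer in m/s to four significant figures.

v ≈ 830.8 m/s

r_p = 2440 + 180.9 = 2620.9 km = 2.6209×10⁶ m.
r_a = 2440 + 9250 = 11690 km = 1.1690×10⁷ m.
Semi-major axis a = (r_p + r_a)/2 = 7155.4 km = 7.155×10⁶ m.
Vis-viva: v² = μ(2/r − 1/a) = 2.203×10¹³ × (1.711×10⁻⁷ − 1.398×10⁻⁷) = 6.903×10⁵ m²/s².
v = 830.8 m/s.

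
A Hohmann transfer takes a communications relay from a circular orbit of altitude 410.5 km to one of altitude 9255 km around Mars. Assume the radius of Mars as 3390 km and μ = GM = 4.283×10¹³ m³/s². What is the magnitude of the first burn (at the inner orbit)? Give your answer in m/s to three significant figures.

Δv ≈ 806 m/s

r₁ = 3390 + 410.5 = 3800.5 km = 3.8005×10⁶ m.
r₂ = 3390 + 9255 = 12645 km = 1.2645×10⁷ m.
Transfer ellipse a_t = (r₁ + r₂)/2 = 8.223×10⁶ m.
At r₁: circular v_c1 = √(μ/r₁) = 3357 m/s; transfer-periapsis v_p = √[μ(2/r₁ − 1/a_t)] = 4163 m/s.
Δv₁ = v_p − v_c1 = 806.0 m/s.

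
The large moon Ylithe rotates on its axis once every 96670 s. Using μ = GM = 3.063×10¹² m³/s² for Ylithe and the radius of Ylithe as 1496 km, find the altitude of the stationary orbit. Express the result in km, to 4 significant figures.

A synchronous orbit has period T, so by Kepler's third law a = (μT²/4π²)^(1/3).
μT²/4π² = 3.063×10¹² × (9.667×10⁴)² / 39.48 = 7.251×10²⁰ m³.
a = 8.984×10⁶ m = 8983.7 km.
Altitude h = a − R = 8983.7 − 1496 = 7487.7 km.

h_sync ≈ 7488 km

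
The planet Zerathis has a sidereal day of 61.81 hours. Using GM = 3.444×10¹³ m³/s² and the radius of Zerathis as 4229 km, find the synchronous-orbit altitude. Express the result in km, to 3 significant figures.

h_sync ≈ 30900 km

T = 61.81 hours = 2.225×10⁵ s.
A synchronous orbit has period T, so by Kepler's third law a = (μT²/4π²)^(1/3).
μT²/4π² = 3.444×10¹³ × (2.225×10⁵)² / 39.48 = 4.319×10²² m³.
a = 3.509×10⁷ m = 35087 km.
Altitude h = a − R = 35087 − 4229 = 30858 km.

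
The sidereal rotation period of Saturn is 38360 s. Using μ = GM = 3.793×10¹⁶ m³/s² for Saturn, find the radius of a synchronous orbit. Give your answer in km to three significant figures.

r_sync ≈ 1.12×10⁵ km

A synchronous orbit has period T, so by Kepler's third law a = (μT²/4π²)^(1/3).
μT²/4π² = 3.793×10¹⁶ × (3.836×10⁴)² / 39.48 = 1.414×10²⁴ m³.
a = 1.122×10⁸ m = 1.1223×10⁵ km.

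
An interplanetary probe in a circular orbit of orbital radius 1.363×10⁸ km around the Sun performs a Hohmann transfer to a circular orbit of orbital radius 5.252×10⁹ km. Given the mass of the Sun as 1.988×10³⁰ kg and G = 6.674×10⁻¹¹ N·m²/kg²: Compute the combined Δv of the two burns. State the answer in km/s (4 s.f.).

μ = GM = 6.674×10⁻¹¹ × 1.988×10³⁰ = 1.327×10²⁰ m³/s².
r₁ = 1.363×10⁸ km = 1.363×10¹¹ m.
r₂ = 5.252×10⁹ km = 5.252×10¹² m.
Transfer ellipse a_t = (r₁ + r₂)/2 = 2.694×10¹² m.
At r₁: circular v_c1 = √(μ/r₁) = 31200 m/s; transfer-perihelion v_p = √[μ(2/r₁ − 1/a_t)] = 43560 m/s.
Δv₁ = v_p − v_c1 = 12360 m/s.
At r₂: circular v_c2 = √(μ/r₂) = 5026 m/s; transfer-aphelion v_a = √[μ(2/r₂ − 1/a_t)] = 1131 m/s.
Δv₂ = v_c2 − v_a = 3896 m/s.
Total Δv = Δv₁ + Δv₂ = 16260 m/s = 16.26 km/s.

Δv_total ≈ 16.26 km/s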